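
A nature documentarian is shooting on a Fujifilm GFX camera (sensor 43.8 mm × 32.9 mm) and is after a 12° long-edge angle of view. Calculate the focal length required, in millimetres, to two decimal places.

From α = 2·arctan(w/2f) we get f = w / (2·tan(α/2)).
With w = 43.8 mm and α/2 = 6°, tan(α/2) ≈ 0.10510, so f ≈ 43.8 / 0.21021 ≈ 208.3646 mm.

208.36 mm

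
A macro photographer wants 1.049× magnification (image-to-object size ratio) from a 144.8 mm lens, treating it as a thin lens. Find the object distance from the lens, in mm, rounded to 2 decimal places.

With m = dᵢ/dₒ and 1/f = 1/dₒ + 1/dᵢ, substituting dᵢ = m·dₒ gives 1/f = (1 + 1/m)/dₒ, hence dₒ = f·(1 + 1/m).
dₒ = 144.8 × (1 + 1/1.049) = 144.8 × 1.95329 ≈ 282.836 mm.

282.84 mm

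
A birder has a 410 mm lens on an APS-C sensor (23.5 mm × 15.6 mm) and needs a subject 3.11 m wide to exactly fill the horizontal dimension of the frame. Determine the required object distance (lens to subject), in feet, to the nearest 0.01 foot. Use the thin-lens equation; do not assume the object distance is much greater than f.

179.36 ft

W: 3.11 m = 3110 mm.
Magnification m = w/W = dᵢ/dₒ; combined with 1/f = 1/dₒ + 1/dᵢ this gives dₒ = f·(1 + W/w).
dₒ = 410 mm × (1 + 3110/23.5) = 410 × 133.3404 ≈ 54669.574 mm = 54669.574/304.8 ft = 179.362 ft.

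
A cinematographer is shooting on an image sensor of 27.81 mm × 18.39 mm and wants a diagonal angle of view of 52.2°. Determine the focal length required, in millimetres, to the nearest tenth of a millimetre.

Sensor diagonal = √(27.81² + 18.39²) = √1111.5882 ≈ 33.3405 mm.
From α = 2·arctan(d/2f) we get f = d / (2·tan(α/2)).
With d = 33.3405 mm and α/2 = 26.1°, tan(α/2) ≈ 0.48989, so f ≈ 33.3405 / 0.97979 ≈ 34.0282 mm.

34.0 mm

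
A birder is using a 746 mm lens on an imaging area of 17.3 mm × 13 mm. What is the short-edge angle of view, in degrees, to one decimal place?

Angle of view α = 2·arctan(h/2f) with h = 13 mm and f = 746 mm.
h/2f = 0.00871; arctan(0.00871) ≈ 0.4992°, so α ≈ 0.9984°.

1.0°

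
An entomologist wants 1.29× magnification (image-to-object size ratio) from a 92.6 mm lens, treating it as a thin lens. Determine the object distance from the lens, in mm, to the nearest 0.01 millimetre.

With m = dᵢ/dₒ and 1/f = 1/dₒ + 1/dᵢ, substituting dᵢ = m·dₒ gives 1/f = (1 + 1/m)/dₒ, hence dₒ = f·(1 + 1/m).
dₒ = 92.6 × (1 + 1/1.29) = 92.6 × 1.77519 ≈ 164.383 mm.

164.38 mm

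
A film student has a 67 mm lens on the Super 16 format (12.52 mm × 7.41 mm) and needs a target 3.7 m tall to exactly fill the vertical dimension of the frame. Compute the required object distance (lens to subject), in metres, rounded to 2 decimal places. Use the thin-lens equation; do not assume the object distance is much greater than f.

W: 3.7 m = 3700 mm.
Magnification m = h/W = dᵢ/dₒ; combined with 1/f = 1/dₒ + 1/dᵢ this gives dₒ = f·(1 + W/h).
dₒ = 67 mm × (1 + 3700/7.41) = 67 × 500.3252 ≈ 33521.791 mm = 33.5218 m.

33.52 m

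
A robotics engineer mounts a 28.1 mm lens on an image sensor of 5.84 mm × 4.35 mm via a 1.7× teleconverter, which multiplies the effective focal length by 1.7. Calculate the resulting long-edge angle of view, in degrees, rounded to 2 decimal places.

7.00°

Effective focal length f = 28.1 × 1.7 = 47.77 mm.
α = 2·arctan(5.84 / (2 × 47.77)) = 2·arctan(0.06113) ≈ 6.9958°.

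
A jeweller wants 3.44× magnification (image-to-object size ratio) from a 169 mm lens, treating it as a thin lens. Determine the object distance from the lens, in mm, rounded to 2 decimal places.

With m = dᵢ/dₒ and 1/f = 1/dₒ + 1/dᵢ, substituting dᵢ = m·dₒ gives 1/f = (1 + 1/m)/dₒ, hence dₒ = f·(1 + 1/m).
dₒ = 169 × (1 + 1/3.44) = 169 × 1.29070 ≈ 218.128 mm.

218.13 mm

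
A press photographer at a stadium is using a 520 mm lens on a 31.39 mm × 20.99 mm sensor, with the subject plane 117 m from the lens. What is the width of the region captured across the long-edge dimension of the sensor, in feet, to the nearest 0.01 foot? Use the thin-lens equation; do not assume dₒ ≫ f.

dₒ: 117 m = 117000 mm.
Similar triangles through the lens centre give W/dₒ = w/dᵢ; with 1/f = 1/dₒ + 1/dᵢ this gives W = w·(dₒ − f)/f.
W = 31.39 mm × (117000 − 520) / 520 = 31.39 × 224.0000 ≈ 7031.360 mm = 7031.360/304.8 ft = 23.0688 ft.

23.07 ft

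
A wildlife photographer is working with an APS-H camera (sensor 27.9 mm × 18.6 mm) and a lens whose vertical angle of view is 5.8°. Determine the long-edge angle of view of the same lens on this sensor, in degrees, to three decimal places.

8.691°

From the vertical AOV: f = 18.6 / (2·tan(2.9°)) = 18.6 / 0.10132 ≈ 183.5847 mm.
Long-edge AOV = 2·arctan(27.9 / (2 × 183.5847)) = 2·arctan(0.07599) ≈ 8.6907°.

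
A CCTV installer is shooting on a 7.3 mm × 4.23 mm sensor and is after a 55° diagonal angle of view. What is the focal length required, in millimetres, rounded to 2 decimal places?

Sensor diagonal = √(7.3² + 4.23²) = √71.1829 ≈ 8.4370 mm.
From α = 2·arctan(d/2f) we get f = d / (2·tan(α/2)).
With d = 8.4370 mm and α/2 = 27.5°, tan(α/2) ≈ 0.52057, so f ≈ 8.4370 / 1.04113 ≈ 8.1037 mm.

8.10 mm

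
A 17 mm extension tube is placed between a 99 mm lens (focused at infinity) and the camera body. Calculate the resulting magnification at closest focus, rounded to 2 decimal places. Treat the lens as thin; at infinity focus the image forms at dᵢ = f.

0.17×

The tube moves the image plane from f to f + e, so dᵢ = 99 + 17 = 116 mm. Focus is achieved when 1/f = 1/dₒ + 1/dᵢ, giving dₒ = 1/(1/f − 1/(f+e)).
Magnification m = dᵢ/dₒ = (f+e)·(1/f − 1/(f+e)) = e/f = 17/99 ≈ 0.1717.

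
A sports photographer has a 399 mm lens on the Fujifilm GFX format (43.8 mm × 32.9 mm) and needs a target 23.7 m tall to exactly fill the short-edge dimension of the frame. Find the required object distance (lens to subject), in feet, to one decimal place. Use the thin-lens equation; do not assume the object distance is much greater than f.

W: 23.7 m = 23700 mm.
Magnification m = h/W = dᵢ/dₒ; combined with 1/f = 1/dₒ + 1/dᵢ this gives dₒ = f·(1 + W/h).
dₒ = 399 mm × (1 + 23700/32.9) = 399 × 721.3647 ≈ 287824.532 mm = 287824.532/304.8 ft = 944.306 ft.

944.3 ft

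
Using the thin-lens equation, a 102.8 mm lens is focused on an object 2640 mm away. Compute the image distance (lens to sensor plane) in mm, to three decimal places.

1/dᵢ = 1/f − 1/dₒ = 1/102.8 − 1/2640 = 0.0093488 mm⁻¹.
dᵢ = 1/0.0093488 ≈ 106.9652 mm.

106.965 mm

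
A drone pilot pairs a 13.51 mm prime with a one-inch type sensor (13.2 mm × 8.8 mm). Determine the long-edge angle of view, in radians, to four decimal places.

0.9089 rad

Angle of view α = 2·arctan(w/2f) with w = 13.2 mm and f = 13.51 mm.
w/2f = 0.48853; arctan(0.48853) ≈ 0.4544 rad, so α ≈ 0.9089 rad.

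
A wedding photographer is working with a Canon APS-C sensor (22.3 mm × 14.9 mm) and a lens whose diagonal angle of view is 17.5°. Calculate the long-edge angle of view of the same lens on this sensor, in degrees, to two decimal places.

14.59°

Sensor diagonal = √(22.3² + 14.9²) = √719.3000 ≈ 26.8198 mm.
From the diagonal AOV: f = 26.8198 / (2·tan(8.75°)) = 26.8198 / 0.30783 ≈ 87.1254 mm.
Long-edge AOV = 2·arctan(22.3 / (2 × 87.1254)) = 2·arctan(0.12798) ≈ 14.5857°.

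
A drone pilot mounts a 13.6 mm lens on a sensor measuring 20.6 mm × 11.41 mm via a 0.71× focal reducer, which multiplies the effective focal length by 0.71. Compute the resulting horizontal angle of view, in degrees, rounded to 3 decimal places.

93.697°

Effective focal length f = 13.6 × 0.71 = 9.656 mm.
α = 2·arctan(20.6 / (2 × 9.656)) = 2·arctan(1.06669) ≈ 93.6967°.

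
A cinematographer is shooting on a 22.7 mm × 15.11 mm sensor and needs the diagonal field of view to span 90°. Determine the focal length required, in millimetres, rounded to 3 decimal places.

13.635 mm

Sensor diagonal = √(22.7² + 15.11²) = √743.6021 ≈ 27.2691 mm.
From α = 2·arctan(d/2f) we get f = d / (2·tan(α/2)).
With d = 27.2691 mm and α/2 = 45°, tan(α/2) ≈ 1.00000, so f ≈ 27.2691 / 2.00000 ≈ 13.6345 mm.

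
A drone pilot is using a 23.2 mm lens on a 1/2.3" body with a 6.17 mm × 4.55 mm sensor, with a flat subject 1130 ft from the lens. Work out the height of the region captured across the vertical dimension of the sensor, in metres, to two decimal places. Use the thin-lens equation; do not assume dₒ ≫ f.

dₒ: 1130 ft × 304.8 mm/ft = 344423.99 mm.
Similar triangles through the lens centre give W/dₒ = h/dᵢ; with 1/f = 1/dₒ + 1/dᵢ this gives W = h·(dₒ − f)/f.
W = 4.55 mm × (344424 − 23.2) / 23.2 = 4.55 × 14844.8616 ≈ 67544.120 mm = 67.5441 m.

67.54 m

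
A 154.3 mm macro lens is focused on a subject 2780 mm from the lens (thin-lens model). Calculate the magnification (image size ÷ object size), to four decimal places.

0.0588×

Thin lens: 1/f = 1/dₒ + 1/dᵢ → 1/dᵢ = 1/154.3 − 1/2780 = 0.0061212 mm⁻¹, so dᵢ ≈ 163.3675 mm.
Magnification m = dᵢ/dₒ = 163.3675/2780 ≈ 0.05877.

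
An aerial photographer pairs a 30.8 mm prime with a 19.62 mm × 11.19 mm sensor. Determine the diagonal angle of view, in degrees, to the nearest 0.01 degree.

Sensor diagonal = √(19.62² + 11.19²) = √510.1605 ≈ 22.5867 mm.
Angle of view α = 2·arctan(d/2f) with d = 22.5867 mm and f = 30.8 mm.
d/2f = 0.36667; arctan(0.36667) ≈ 20.1364°, so α ≈ 40.2727°.

40.27°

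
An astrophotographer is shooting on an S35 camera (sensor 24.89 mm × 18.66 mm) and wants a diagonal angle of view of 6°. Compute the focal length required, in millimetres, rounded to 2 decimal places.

296.79 mm

Sensor diagonal = √(24.89² + 18.66²) = √967.7077 ≈ 31.1080 mm.
From α = 2·arctan(d/2f) we get f = d / (2·tan(α/2)).
With d = 31.1080 mm and α/2 = 3°, tan(α/2) ≈ 0.05241, so f ≈ 31.1080 / 0.10482 ≈ 296.7880 mm.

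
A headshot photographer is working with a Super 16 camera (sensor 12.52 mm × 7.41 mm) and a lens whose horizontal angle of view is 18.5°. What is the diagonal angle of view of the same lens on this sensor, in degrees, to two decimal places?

From the horizontal AOV: f = 12.52 / (2·tan(9.25°)) = 12.52 / 0.32572 ≈ 38.4378 mm.
Sensor diagonal = √(12.52² + 7.41²) = √211.6585 ≈ 14.5485 mm.
Diagonal AOV = 2·arctan(14.5485 / (2 × 38.4378)) = 2·arctan(0.18925) ≈ 21.4326°.

21.43°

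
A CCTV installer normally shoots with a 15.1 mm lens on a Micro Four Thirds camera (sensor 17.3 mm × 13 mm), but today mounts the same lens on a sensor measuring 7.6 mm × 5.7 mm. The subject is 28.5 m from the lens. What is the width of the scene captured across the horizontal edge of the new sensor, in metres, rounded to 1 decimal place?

The focal length stays 15.1 mm; the relevant sensor dimension is now w = 7.6 mm. Object distance dₒ = 28.5 m = 28500 mm.
Thin-lens field width W = w·(dₒ − f)/f = 7.6 × (28500 − 15.1)/15.1 ≈ 14336.771 mm = 14.3368 m.

14.3 m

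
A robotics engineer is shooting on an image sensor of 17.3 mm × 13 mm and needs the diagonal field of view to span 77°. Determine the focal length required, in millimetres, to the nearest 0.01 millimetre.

Sensor diagonal = √(17.3² + 13²) = √468.2900 ≈ 21.6400 mm.
From α = 2·arctan(d/2f) we get f = d / (2·tan(α/2)).
With d = 21.6400 mm and α/2 = 38.5°, tan(α/2) ≈ 0.79544, so f ≈ 21.6400 / 1.59087 ≈ 13.6026 mm.

13.60 mm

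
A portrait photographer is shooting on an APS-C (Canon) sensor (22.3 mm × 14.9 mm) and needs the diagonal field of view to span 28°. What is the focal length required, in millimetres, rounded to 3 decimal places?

Sensor diagonal = √(22.3² + 14.9²) = √719.3000 ≈ 26.8198 mm.
From α = 2·arctan(d/2f) we get f = d / (2·tan(α/2)).
With d = 26.8198 mm and α/2 = 14°, tan(α/2) ≈ 0.24933, so f ≈ 26.8198 / 0.49866 ≈ 53.7841 mm.

53.784 mm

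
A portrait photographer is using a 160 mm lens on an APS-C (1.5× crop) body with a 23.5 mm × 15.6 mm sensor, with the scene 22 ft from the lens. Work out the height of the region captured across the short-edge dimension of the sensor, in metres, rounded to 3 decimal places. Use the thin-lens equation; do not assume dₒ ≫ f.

0.638 m

dₒ: 22 ft × 304.8 mm/ft = 6705.60 mm.
Similar triangles through the lens centre give W/dₒ = h/dᵢ; with 1/f = 1/dₒ + 1/dᵢ this gives W = h·(dₒ − f)/f.
W = 15.6 mm × (6705.6 − 160) / 160 = 15.6 × 40.9100 ≈ 638.196 mm = 0.638196 m.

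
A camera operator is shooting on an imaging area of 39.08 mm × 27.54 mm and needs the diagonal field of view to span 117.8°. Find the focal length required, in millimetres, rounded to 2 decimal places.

Sensor diagonal = √(39.08² + 27.54²) = √2285.6980 ≈ 47.8090 mm.
From α = 2·arctan(d/2f) we get f = d / (2·tan(α/2)).
With d = 47.8090 mm and α/2 = 58.9°, tan(α/2) ≈ 1.65772, so f ≈ 47.8090 / 3.31544 ≈ 14.4201 mm.

14.42 mm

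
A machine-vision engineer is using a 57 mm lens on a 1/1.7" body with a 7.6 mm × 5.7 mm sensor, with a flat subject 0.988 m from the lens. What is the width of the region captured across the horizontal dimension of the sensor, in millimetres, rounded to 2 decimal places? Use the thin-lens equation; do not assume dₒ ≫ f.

124.13 mm

dₒ: 0.988 m = 988 mm.
Similar triangles through the lens centre give W/dₒ = w/dᵢ; with 1/f = 1/dₒ + 1/dᵢ this gives W = w·(dₒ − f)/f.
W = 7.6 mm × (988 − 57) / 57 = 7.6 × 16.3333 ≈ 124.133 mm.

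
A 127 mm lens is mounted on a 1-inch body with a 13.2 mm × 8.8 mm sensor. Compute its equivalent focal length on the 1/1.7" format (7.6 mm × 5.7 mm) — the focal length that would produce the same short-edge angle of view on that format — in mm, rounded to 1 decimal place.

Equal angle of view means equal height/f ratio, so f₂ = f₁ · (height₂/height₁) = 127 × 5.7/8.8.
f₂ = 127 × 0.64773 ≈ 82.261 mm.

82.3 mm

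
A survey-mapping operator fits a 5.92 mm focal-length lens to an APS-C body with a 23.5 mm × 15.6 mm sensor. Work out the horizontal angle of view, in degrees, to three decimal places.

126.519°

Angle of view α = 2·arctan(w/2f) with w = 23.5 mm and f = 5.92 mm.
w/2f = 1.98480; arctan(1.98480) ≈ 63.2597°, so α ≈ 126.5193°.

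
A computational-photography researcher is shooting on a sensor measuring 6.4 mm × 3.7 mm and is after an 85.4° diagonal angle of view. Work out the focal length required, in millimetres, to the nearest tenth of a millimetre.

Sensor diagonal = √(6.4² + 3.7²) = √54.6500 ≈ 7.3926 mm.
From α = 2·arctan(d/2f) we get f = d / (2·tan(α/2)).
With d = 7.3926 mm and α/2 = 42.7°, tan(α/2) ≈ 0.92277, so f ≈ 7.3926 / 1.84555 ≈ 4.0056 mm.

4.0 mm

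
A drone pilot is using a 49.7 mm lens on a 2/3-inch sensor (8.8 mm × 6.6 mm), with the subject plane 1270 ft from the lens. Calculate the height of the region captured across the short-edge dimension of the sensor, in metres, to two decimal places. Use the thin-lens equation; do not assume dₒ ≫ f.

51.40 m

dₒ: 1270 ft × 304.8 mm/ft = 387095.99 mm.
Similar triangles through the lens centre give W/dₒ = h/dᵢ; with 1/f = 1/dₒ + 1/dᵢ this gives W = h·(dₒ − f)/f.
W = 6.6 mm × (387096 − 49.7) / 49.7 = 6.6 × 7787.6517 ≈ 51398.501 mm = 51.3985 m.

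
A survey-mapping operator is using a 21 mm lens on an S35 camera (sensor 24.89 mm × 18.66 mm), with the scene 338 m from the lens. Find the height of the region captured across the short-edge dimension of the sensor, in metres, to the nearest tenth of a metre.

dₒ: 338 m = 338000 mm.
Similar triangles through the lens centre give W/dₒ = h/dᵢ; with 1/f = 1/dₒ + 1/dᵢ this gives W = h·(dₒ − f)/f.
W = 18.66 mm × (338000 − 21) / 21 = 18.66 × 16094.2381 ≈ 300318.483 mm = 300.318 m.

300.3 m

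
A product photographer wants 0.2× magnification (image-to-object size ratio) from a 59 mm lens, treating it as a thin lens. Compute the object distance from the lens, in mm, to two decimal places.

With m = dᵢ/dₒ and 1/f = 1/dₒ + 1/dᵢ, substituting dᵢ = m·dₒ gives 1/f = (1 + 1/m)/dₒ, hence dₒ = f·(1 + 1/m).
dₒ = 59 × (1 + 1/0.2) = 59 × 6.00000 ≈ 354.000 mm.

354.00 mm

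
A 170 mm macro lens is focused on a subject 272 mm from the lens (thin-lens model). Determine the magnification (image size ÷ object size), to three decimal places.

1.667×

Thin lens: 1/f = 1/dₒ + 1/dᵢ → 1/dᵢ = 1/170 − 1/272 = 0.0022059 mm⁻¹, so dᵢ ≈ 453.3333 mm.
Magnification m = dᵢ/dₒ = 453.3333/272 ≈ 1.66667.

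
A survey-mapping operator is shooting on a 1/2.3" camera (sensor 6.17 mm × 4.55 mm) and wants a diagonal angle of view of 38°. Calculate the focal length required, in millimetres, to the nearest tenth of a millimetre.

11.1 mm

Sensor diagonal = √(6.17² + 4.55²) = √58.7714 ≈ 7.6663 mm.
From α = 2·arctan(d/2f) we get f = d / (2·tan(α/2)).
With d = 7.6663 mm and α/2 = 19°, tan(α/2) ≈ 0.34433, so f ≈ 7.6663 / 0.68866 ≈ 11.1322 mm.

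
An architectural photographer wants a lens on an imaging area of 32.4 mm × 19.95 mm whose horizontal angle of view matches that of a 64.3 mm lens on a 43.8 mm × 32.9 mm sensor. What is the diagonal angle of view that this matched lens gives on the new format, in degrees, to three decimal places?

Equal horizontal AOV ⇒ f₂ = f₁ · 32.4/43.8 = 64.3 × 0.73973 ≈ 47.5644 mm.
Sensor diagonal = √(32.4² + 19.95²) = √1447.7625 ≈ 38.0495 mm.
Diagonal AOV on the new format = 2·arctan(38.0495 / (2 × 47.5644)) = 2·arctan(0.39998) ≈ 43.6007°.

43.601°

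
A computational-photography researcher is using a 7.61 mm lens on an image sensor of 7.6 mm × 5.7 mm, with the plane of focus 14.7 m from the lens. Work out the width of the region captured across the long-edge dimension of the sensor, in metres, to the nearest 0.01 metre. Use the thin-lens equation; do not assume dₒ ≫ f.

dₒ: 14.7 m = 14700 mm.
Similar triangles through the lens centre give W/dₒ = w/dᵢ; with 1/f = 1/dₒ + 1/dᵢ this gives W = w·(dₒ − f)/f.
W = 7.6 mm × (14700 − 7.61) / 7.61 = 7.6 × 1930.6689 ≈ 14673.083 mm = 14.6731 m.

14.67 m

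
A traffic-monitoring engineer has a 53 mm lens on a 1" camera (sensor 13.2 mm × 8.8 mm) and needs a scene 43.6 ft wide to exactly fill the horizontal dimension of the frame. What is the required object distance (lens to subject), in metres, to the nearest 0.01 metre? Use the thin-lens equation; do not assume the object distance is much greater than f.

53.41 m

W: 43.6 ft × 304.8 mm/ft = 13289.28 mm.
Magnification m = w/W = dᵢ/dₒ; combined with 1/f = 1/dₒ + 1/dᵢ this gives dₒ = f·(1 + W/w).
dₒ = 53 mm × (1 + 13289.3/13.2) = 53 × 1007.7636 ≈ 53411.471 mm = 53.4115 m.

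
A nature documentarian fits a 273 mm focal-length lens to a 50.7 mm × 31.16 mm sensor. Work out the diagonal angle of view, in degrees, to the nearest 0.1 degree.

12.4°

Sensor diagonal = √(50.7² + 31.16²) = √3541.4356 ≈ 59.5100 mm.
Angle of view α = 2·arctan(d/2f) with d = 59.5100 mm and f = 273 mm.
d/2f = 0.10899; arctan(0.10899) ≈ 6.2203°, so α ≈ 12.4405°.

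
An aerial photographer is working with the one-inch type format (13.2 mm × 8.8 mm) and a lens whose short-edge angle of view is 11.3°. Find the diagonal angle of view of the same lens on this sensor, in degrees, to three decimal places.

20.225°

From the short-edge AOV: f = 8.8 / (2·tan(5.65°)) = 8.8 / 0.19786 ≈ 44.4750 mm.
Sensor diagonal = √(13.2² + 8.8²) = √251.6800 ≈ 15.8644 mm.
Diagonal AOV = 2·arctan(15.8644 / (2 × 44.4750)) = 2·arctan(0.17835) ≈ 20.2250°.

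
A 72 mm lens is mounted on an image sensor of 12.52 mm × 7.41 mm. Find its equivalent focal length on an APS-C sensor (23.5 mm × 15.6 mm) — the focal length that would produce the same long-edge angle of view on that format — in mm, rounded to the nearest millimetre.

Equal angle of view means equal width/f ratio, so f₂ = f₁ · (width₂/width₁) = 72 × 23.5/12.52.
f₂ = 72 × 1.87700 ≈ 135.144 mm.

135 mm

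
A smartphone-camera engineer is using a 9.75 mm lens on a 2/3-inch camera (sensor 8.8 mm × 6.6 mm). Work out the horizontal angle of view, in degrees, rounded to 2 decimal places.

48.58°

Angle of view α = 2·arctan(w/2f) with w = 8.8 mm and f = 9.75 mm.
w/2f = 0.45128; arctan(0.45128) ≈ 24.2888°, so α ≈ 48.5776°.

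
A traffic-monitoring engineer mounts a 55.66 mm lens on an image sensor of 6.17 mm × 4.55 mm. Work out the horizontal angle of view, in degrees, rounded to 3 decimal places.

6.345°

Angle of view α = 2·arctan(w/2f) with w = 6.17 mm and f = 55.66 mm.
w/2f = 0.05543; arctan(0.05543) ≈ 3.1724°, so α ≈ 6.3448°.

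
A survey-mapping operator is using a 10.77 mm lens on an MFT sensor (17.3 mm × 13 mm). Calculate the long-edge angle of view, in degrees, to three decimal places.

Angle of view α = 2·arctan(w/2f) with w = 17.3 mm and f = 10.77 mm.
w/2f = 0.80316; arctan(0.80316) ≈ 38.7699°, so α ≈ 77.5399°.

77.540°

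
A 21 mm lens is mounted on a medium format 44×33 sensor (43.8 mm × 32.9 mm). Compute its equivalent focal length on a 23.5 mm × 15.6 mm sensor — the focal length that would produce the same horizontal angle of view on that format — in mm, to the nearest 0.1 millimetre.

Equal angle of view means equal width/f ratio, so f₂ = f₁ · (width₂/width₁) = 21 × 23.5/43.8.
f₂ = 21 × 0.53653 ≈ 11.267 mm.

11.3 mm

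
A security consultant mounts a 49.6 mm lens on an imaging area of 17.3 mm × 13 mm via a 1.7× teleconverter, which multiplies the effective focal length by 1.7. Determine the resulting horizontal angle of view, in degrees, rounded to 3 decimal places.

11.714°

Effective focal length f = 49.6 × 1.7 = 84.32 mm.
α = 2·arctan(17.3 / (2 × 84.32)) = 2·arctan(0.10259) ≈ 11.7144°.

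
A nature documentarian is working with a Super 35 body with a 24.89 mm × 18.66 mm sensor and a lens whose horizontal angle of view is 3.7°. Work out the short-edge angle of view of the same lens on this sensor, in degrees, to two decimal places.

2.77°

From the horizontal AOV: f = 24.89 / (2·tan(1.85°)) = 24.89 / 0.06460 ≈ 385.2963 mm.
Short-edge AOV = 2·arctan(18.66 / (2 × 385.2963)) = 2·arctan(0.02422) ≈ 2.7743°.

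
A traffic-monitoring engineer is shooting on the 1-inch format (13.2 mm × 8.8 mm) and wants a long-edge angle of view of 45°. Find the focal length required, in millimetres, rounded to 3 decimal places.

15.934 mm

From α = 2·arctan(w/2f) we get f = w / (2·tan(α/2)).
With w = 13.2 mm and α/2 = 22.5°, tan(α/2) ≈ 0.41421, so f ≈ 13.2 / 0.82843 ≈ 15.9338 mm.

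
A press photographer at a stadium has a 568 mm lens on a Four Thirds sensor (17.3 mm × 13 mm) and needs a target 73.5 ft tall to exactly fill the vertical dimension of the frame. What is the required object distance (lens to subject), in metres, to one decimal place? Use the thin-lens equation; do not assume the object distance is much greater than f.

W: 73.5 ft × 304.8 mm/ft = 22402.80 mm.
Magnification m = h/W = dᵢ/dₒ; combined with 1/f = 1/dₒ + 1/dᵢ this gives dₒ = f·(1 + W/h).
dₒ = 568 mm × (1 + 22402.8/13) = 568 × 1724.2923 ≈ 979397.999 mm = 979.398 m.

979.4 m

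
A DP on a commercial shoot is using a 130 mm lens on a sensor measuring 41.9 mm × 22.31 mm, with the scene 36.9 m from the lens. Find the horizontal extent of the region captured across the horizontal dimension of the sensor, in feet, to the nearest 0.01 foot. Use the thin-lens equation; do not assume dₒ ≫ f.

38.88 ft

dₒ: 36.9 m = 36900 mm.
Similar triangles through the lens centre give W/dₒ = w/dᵢ; with 1/f = 1/dₒ + 1/dᵢ this gives W = w·(dₒ − f)/f.
W = 41.9 mm × (36900 − 130) / 130 = 41.9 × 282.8462 ≈ 11851.254 mm = 11851.254/304.8 ft = 38.8821 ft.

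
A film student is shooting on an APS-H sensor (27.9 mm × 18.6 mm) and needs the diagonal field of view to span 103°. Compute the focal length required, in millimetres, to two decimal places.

13.34 mm

Sensor diagonal = √(27.9² + 18.6²) = √1124.3700 ≈ 33.5316 mm.
From α = 2·arctan(d/2f) we get f = d / (2·tan(α/2)).
With d = 33.5316 mm and α/2 = 51.5°, tan(α/2) ≈ 1.25717, so f ≈ 33.5316 / 2.51434 ≈ 13.3361 mm.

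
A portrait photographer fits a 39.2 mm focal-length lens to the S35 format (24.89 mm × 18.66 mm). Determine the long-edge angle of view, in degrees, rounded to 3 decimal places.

Angle of view α = 2·arctan(w/2f) with w = 24.89 mm and f = 39.2 mm.
w/2f = 0.31747; arctan(0.31747) ≈ 17.6133°, so α ≈ 35.2266°.

35.227°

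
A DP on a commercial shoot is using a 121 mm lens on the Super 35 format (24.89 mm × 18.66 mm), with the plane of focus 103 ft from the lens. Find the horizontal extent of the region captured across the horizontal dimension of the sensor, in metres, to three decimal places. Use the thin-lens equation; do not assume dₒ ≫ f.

6.433 m

dₒ: 103 ft × 304.8 mm/ft = 31394.40 mm.
Similar triangles through the lens centre give W/dₒ = w/dᵢ; with 1/f = 1/dₒ + 1/dᵢ this gives W = w·(dₒ − f)/f.
W = 24.89 mm × (31394.4 − 121) / 121 = 24.89 × 258.4578 ≈ 6433.016 mm = 6.43302 m.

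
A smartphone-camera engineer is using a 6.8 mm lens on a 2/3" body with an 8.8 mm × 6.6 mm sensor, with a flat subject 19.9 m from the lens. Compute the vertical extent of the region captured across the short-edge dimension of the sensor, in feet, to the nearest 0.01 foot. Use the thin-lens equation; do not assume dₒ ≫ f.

dₒ: 19.9 m = 19900 mm.
Similar triangles through the lens centre give W/dₒ = h/dᵢ; with 1/f = 1/dₒ + 1/dᵢ this gives W = h·(dₒ − f)/f.
W = 6.6 mm × (19900 − 6.8) / 6.8 = 6.6 × 2925.4706 ≈ 19308.106 mm = 19308.106/304.8 ft = 63.3468 ft.

63.35 ft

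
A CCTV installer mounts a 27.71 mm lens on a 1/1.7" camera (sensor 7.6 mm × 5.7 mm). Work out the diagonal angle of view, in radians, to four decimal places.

0.3395 rad

Sensor diagonal = √(7.6² + 5.7²) = √90.2500 ≈ 9.5000 mm.
Angle of view α = 2·arctan(d/2f) with d = 9.5000 mm and f = 27.71 mm.
d/2f = 0.17142; arctan(0.17142) ≈ 0.1698 rad, so α ≈ 0.3395 rad.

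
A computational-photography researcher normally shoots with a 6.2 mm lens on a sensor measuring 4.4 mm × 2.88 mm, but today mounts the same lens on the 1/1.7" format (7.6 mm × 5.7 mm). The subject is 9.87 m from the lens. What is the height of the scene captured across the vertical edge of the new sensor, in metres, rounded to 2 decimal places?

The focal length stays 6.2 mm; the relevant sensor dimension is now h = 5.7 mm. Object distance dₒ = 9.87 m = 9870 mm.
Thin-lens field height W = h·(dₒ − f)/f = 5.7 × (9870 − 6.2)/6.2 ≈ 9068.332 mm = 9.06833 m.

9.07 m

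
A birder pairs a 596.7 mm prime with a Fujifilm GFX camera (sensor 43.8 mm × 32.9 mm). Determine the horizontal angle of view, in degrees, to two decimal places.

Angle of view α = 2·arctan(w/2f) with w = 43.8 mm and f = 596.7 mm.
w/2f = 0.03670; arctan(0.03670) ≈ 2.1019°, so α ≈ 4.2038°.

4.20°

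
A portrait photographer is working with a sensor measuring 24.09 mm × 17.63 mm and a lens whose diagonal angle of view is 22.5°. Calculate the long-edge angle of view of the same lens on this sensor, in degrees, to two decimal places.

Sensor diagonal = √(24.09² + 17.63²) = √891.1450 ≈ 29.8521 mm.
From the diagonal AOV: f = 29.8521 / (2·tan(11.25°)) = 29.8521 / 0.39782 ≈ 75.0382 mm.
Long-edge AOV = 2·arctan(24.09 / (2 × 75.0382)) = 2·arctan(0.16052) ≈ 18.2385°.

18.24°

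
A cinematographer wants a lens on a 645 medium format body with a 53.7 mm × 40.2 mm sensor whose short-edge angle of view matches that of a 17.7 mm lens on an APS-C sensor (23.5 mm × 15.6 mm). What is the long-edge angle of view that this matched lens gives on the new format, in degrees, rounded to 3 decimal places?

Equal short-edge AOV ⇒ f₂ = f₁ · 40.2/15.6 = 17.7 × 2.57692 ≈ 45.6115 mm.
Long-edge AOV on the new format = 2·arctan(53.7 / (2 × 45.6115)) = 2·arctan(0.58867) ≈ 60.9678°.

60.968°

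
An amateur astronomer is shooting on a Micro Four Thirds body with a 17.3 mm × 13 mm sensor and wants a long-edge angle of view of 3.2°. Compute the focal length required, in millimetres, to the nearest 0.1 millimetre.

309.7 mm

From α = 2·arctan(w/2f) we get f = w / (2·tan(α/2)).
With w = 17.3 mm and α/2 = 1.6°, tan(α/2) ≈ 0.02793, so f ≈ 17.3 / 0.05587 ≈ 309.6748 mm.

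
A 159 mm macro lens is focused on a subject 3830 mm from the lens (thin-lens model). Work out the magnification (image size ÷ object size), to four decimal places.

0.0433×

Thin lens: 1/f = 1/dₒ + 1/dᵢ → 1/dᵢ = 1/159 − 1/3830 = 0.0060282 mm⁻¹, so dᵢ ≈ 165.8867 mm.
Magnification m = dᵢ/dₒ = 165.8867/3830 ≈ 0.04331.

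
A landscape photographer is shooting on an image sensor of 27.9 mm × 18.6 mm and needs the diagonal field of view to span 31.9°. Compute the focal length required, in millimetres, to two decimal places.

Sensor diagonal = √(27.9² + 18.6²) = √1124.3700 ≈ 33.5316 mm.
From α = 2·arctan(d/2f) we get f = d / (2·tan(α/2)).
With d = 33.5316 mm and α/2 = 15.95°, tan(α/2) ≈ 0.28580, so f ≈ 33.5316 / 0.57160 ≈ 58.6625 mm.

58.66 mm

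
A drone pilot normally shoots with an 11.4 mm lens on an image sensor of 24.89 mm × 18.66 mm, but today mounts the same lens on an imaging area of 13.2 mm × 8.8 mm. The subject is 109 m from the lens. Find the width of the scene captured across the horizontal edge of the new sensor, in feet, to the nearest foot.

414 ft

The focal length stays 11.4 mm; the relevant sensor dimension is now w = 13.2 mm. Object distance dₒ = 109 m = 109000 mm.
Thin-lens field width W = w·(dₒ − f)/f = 13.2 × (109000 − 11.4)/11.4 ≈ 126197.326 mm = 126197.326/304.8 ft = 414.033 ft.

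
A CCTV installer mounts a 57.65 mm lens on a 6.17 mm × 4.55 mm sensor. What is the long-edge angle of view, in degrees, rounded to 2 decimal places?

Angle of view α = 2·arctan(w/2f) with w = 6.17 mm and f = 57.65 mm.
w/2f = 0.05351; arctan(0.05351) ≈ 3.0631°, so α ≈ 6.1262°.

6.13°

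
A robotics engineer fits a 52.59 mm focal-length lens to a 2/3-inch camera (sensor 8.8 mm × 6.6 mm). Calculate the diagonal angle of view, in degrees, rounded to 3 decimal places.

Sensor diagonal = √(8.8² + 6.6²) = √121.0000 ≈ 11.0000 mm.
Angle of view α = 2·arctan(d/2f) with d = 11.0000 mm and f = 52.59 mm.
d/2f = 0.10458; arctan(0.10458) ≈ 5.9704°, so α ≈ 11.9409°.

11.941°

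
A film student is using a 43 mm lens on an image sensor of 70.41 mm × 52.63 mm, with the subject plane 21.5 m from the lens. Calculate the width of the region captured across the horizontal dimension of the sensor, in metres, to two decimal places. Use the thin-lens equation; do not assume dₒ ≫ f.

35.13 m

dₒ: 21.5 m = 21500 mm.
Similar triangles through the lens centre give W/dₒ = w/dᵢ; with 1/f = 1/dₒ + 1/dᵢ this gives W = w·(dₒ − f)/f.
W = 70.41 mm × (21500 − 43) / 43 = 70.41 × 499.0000 ≈ 35134.590 mm = 35.1346 m.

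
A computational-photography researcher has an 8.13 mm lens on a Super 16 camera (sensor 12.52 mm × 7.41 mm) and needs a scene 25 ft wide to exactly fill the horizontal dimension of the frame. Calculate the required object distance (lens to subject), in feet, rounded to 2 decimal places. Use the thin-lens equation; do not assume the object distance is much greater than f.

W: 25 ft × 304.8 mm/ft = 7620.00 mm.
Magnification m = w/W = dᵢ/dₒ; combined with 1/f = 1/dₒ + 1/dᵢ this gives dₒ = f·(1 + W/w).
dₒ = 8.13 mm × (1 + 7620/12.52) = 8.13 × 609.6262 ≈ 4956.261 mm = 4956.261/304.8 ft = 16.2607 ft.

16.26 ft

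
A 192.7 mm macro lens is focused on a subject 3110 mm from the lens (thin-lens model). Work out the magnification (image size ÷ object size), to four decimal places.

Thin lens: 1/f = 1/dₒ + 1/dᵢ → 1/dᵢ = 1/192.7 − 1/3110 = 0.0048679 mm⁻¹, so dᵢ ≈ 205.4286 mm.
Magnification m = dᵢ/dₒ = 205.4286/3110 ≈ 0.06605.

0.0661×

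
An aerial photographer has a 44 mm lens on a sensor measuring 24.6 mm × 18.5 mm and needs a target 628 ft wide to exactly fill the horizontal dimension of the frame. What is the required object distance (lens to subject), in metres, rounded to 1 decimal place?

342.4 m

W: 628 ft × 304.8 mm/ft = 191414.39 mm.
Magnification m = w/W = dᵢ/dₒ; combined with 1/f = 1/dₒ + 1/dᵢ this gives dₒ = f·(1 + W/w).
dₒ = 44 mm × (1 + 191414/24.6) = 44 × 7782.0729 ≈ 342411.209 mm = 342.411 m.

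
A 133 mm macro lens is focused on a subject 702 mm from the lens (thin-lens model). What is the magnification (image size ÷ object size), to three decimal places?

0.234×

Thin lens: 1/f = 1/dₒ + 1/dᵢ → 1/dᵢ = 1/133 − 1/702 = 0.0060943 mm⁻¹, so dᵢ ≈ 164.0879 mm.
Magnification m = dᵢ/dₒ = 164.0879/702 ≈ 0.23374.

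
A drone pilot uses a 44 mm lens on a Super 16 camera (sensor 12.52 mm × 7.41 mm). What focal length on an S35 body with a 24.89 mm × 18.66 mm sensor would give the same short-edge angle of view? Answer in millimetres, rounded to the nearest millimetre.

Equal angle of view means equal height/f ratio, so f₂ = f₁ · (height₂/height₁) = 44 × 18.66/7.41.
f₂ = 44 × 2.51822 ≈ 110.802 mm.

111 mm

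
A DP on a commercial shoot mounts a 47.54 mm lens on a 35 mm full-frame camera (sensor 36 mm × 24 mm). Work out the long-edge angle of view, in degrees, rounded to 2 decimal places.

Angle of view α = 2·arctan(w/2f) with w = 36 mm and f = 47.54 mm.
w/2f = 0.37863; arctan(0.37863) ≈ 20.7381°, so α ≈ 41.4762°.

41.48°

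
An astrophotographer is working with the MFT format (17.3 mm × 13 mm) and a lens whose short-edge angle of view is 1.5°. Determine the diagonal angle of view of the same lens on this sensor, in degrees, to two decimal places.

2.50°

From the short-edge AOV: f = 13 / (2·tan(0.75°)) = 13 / 0.02618 ≈ 496.5351 mm.
Sensor diagonal = √(17.3² + 13²) = √468.2900 ≈ 21.6400 mm.
Diagonal AOV = 2·arctan(21.6400 / (2 × 496.5351)) = 2·arctan(0.02179) ≈ 2.4967°.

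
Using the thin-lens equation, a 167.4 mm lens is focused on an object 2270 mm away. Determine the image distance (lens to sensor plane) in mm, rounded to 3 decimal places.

180.728 mm

1/dᵢ = 1/f − 1/dₒ = 1/167.4 − 1/2270 = 0.0055332 mm⁻¹.
dᵢ = 1/0.0055332 ≈ 180.7277 mm.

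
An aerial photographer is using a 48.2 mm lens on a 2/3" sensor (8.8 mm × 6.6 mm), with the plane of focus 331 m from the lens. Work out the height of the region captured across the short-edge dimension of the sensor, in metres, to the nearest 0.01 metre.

45.32 m

dₒ: 331 m = 331000 mm.
Similar triangles through the lens centre give W/dₒ = h/dᵢ; with 1/f = 1/dₒ + 1/dᵢ this gives W = h·(dₒ − f)/f.
W = 6.6 mm × (331000 − 48.2) / 48.2 = 6.6 × 6866.2199 ≈ 45317.051 mm = 45.3171 m.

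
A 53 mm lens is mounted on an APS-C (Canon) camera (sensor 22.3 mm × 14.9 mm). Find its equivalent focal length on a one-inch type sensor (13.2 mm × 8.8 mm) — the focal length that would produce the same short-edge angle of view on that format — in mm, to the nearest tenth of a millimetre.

31.3 mm

Equal angle of view means equal height/f ratio, so f₂ = f₁ · (height₂/height₁) = 53 × 8.8/14.9.
f₂ = 53 × 0.59060 ≈ 31.302 mm.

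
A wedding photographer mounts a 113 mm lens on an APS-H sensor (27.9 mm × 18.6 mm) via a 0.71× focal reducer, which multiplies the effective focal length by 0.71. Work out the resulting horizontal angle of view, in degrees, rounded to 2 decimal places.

Effective focal length f = 113 × 0.71 = 80.23 mm.
α = 2·arctan(27.9 / (2 × 80.23)) = 2·arctan(0.17388) ≈ 19.7274°.

19.73°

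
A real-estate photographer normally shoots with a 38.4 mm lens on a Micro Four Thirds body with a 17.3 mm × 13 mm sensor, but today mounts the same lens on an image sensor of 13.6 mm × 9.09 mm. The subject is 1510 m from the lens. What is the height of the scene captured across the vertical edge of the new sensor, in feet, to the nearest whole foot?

1173 ft

The focal length stays 38.4 mm; the relevant sensor dimension is now h = 9.09 mm. Object distance dₒ = 1510 m = 1.51e+06 mm.
Thin-lens field height W = h·(dₒ − f)/f = 9.09 × (1.51e+06 − 38.4)/38.4 ≈ 357436.223 mm = 357436.223/304.8 ft = 1172.69 ft.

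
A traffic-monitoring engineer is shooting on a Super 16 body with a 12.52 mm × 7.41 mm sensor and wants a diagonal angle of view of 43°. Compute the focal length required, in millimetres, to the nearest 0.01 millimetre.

18.47 mm

Sensor diagonal = √(12.52² + 7.41²) = √211.6585 ≈ 14.5485 mm.
From α = 2·arctan(d/2f) we get f = d / (2·tan(α/2)).
With d = 14.5485 mm and α/2 = 21.5°, tan(α/2) ≈ 0.39391, so f ≈ 14.5485 / 0.78782 ≈ 18.4667 mm.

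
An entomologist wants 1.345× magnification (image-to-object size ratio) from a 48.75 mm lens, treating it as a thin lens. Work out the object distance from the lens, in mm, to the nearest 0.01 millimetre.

With m = dᵢ/dₒ and 1/f = 1/dₒ + 1/dᵢ, substituting dᵢ = m·dₒ gives 1/f = (1 + 1/m)/dₒ, hence dₒ = f·(1 + 1/m).
dₒ = 48.75 × (1 + 1/1.345) = 48.75 × 1.74349 ≈ 84.995 mm.

85.00 mm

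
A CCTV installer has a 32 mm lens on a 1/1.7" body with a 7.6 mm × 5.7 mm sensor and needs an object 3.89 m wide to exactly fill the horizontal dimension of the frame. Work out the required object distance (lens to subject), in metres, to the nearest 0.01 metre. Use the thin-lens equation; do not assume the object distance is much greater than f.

W: 3.89 m = 3890 mm.
Magnification m = w/W = dᵢ/dₒ; combined with 1/f = 1/dₒ + 1/dᵢ this gives dₒ = f·(1 + W/w).
dₒ = 32 mm × (1 + 3890/7.6) = 32 × 512.8421 ≈ 16410.947 mm = 16.4109 m.

16.41 m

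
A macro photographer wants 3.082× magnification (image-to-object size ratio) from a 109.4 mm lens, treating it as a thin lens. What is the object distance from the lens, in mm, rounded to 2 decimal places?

With m = dᵢ/dₒ and 1/f = 1/dₒ + 1/dᵢ, substituting dᵢ = m·dₒ gives 1/f = (1 + 1/m)/dₒ, hence dₒ = f·(1 + 1/m).
dₒ = 109.4 × (1 + 1/3.082) = 109.4 × 1.32446 ≈ 144.896 mm.

144.90 mm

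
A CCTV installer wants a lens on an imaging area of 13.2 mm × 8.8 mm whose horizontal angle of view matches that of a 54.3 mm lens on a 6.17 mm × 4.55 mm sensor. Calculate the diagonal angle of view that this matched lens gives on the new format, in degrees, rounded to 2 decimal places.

7.81°

Equal horizontal AOV ⇒ f₂ = f₁ · 13.2/6.17 = 54.3 × 2.13938 ≈ 116.1686 mm.
Sensor diagonal = √(13.2² + 8.8²) = √251.6800 ≈ 15.8644 mm.
Diagonal AOV on the new format = 2·arctan(15.8644 / (2 × 116.1686)) = 2·arctan(0.06828) ≈ 7.8124°.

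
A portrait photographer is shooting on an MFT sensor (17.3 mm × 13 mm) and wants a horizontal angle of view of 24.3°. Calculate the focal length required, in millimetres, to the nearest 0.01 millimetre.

From α = 2·arctan(w/2f) we get f = w / (2·tan(α/2)).
With w = 17.3 mm and α/2 = 12.15°, tan(α/2) ≈ 0.21529, so f ≈ 17.3 / 0.43059 ≈ 40.1775 mm.

40.18 mm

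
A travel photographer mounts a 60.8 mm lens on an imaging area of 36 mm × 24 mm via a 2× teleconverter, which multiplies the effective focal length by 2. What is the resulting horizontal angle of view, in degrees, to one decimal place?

16.8°

Effective focal length f = 60.8 × 2 = 121.6 mm.
α = 2·arctan(36 / (2 × 121.6)) = 2·arctan(0.14803) ≈ 16.8403°.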